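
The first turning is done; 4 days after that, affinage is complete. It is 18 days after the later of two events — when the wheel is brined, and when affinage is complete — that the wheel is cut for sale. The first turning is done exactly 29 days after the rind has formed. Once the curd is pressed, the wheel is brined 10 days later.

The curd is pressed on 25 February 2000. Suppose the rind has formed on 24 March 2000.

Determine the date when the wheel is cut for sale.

14 May 2000

The curd is pressed: Feb 25, 2000.
The wheel is brined: Feb 25, 2000 + 10 days = Mar 6, 2000.
The rind has formed: Mar 24, 2000.
The first turning is done: Mar 24, 2000 + 29 days = Apr 22, 2000.
Affinage is complete: Apr 22, 2000 + 4 days = Apr 26, 2000.
Both prerequisites met — the wheel is brined (Mar 6, 2000), affinage is complete (Apr 26, 2000); the later is Apr 26, 2000.
The wheel is cut for sale: Apr 26, 2000 + 18 days = May 14, 2000.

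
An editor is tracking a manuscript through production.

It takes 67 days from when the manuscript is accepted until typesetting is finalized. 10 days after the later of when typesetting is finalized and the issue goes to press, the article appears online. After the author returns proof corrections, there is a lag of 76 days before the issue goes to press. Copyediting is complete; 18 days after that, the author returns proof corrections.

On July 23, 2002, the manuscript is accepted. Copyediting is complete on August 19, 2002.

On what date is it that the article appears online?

December 1, 2002

The manuscript is accepted: Jul 23, 2002.
Typesetting is finalized: Jul 23, 2002 + 67 days = Sep 28, 2002.
Copyediting is complete: Aug 19, 2002.
The author returns proof corrections: Aug 19, 2002 + 18 days = Sep 6, 2002.
The issue goes to press: Sep 6, 2002 + 76 days = Nov 21, 2002.
Both prerequisites met — typesetting is finalized (Sep 28, 2002), the issue goes to press (Nov 21, 2002); the later is Nov 21, 2002.
The article appears online: Nov 21, 2002 + 10 days = Dec 1, 2002.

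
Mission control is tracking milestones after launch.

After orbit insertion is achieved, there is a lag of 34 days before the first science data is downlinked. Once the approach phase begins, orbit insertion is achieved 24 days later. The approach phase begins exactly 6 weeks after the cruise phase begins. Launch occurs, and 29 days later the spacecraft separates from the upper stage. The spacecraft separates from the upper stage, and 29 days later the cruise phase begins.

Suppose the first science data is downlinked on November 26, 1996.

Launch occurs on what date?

June 21, 1996

The first science data is downlinked: Nov 26, 1996.
Orbit insertion is achieved: Nov 26, 1996 − 34 days = Oct 23, 1996.
The approach phase begins: Oct 23, 1996 − 24 days = Sep 29, 1996.
The cruise phase begins: Sep 29, 1996 − 6 weeks = Aug 18, 1996.
The spacecraft separates from the upper stage: Aug 18, 1996 − 29 days = Jul 20, 1996.
Launch occurs: Jul 20, 1996 − 29 days = Jun 21, 1996.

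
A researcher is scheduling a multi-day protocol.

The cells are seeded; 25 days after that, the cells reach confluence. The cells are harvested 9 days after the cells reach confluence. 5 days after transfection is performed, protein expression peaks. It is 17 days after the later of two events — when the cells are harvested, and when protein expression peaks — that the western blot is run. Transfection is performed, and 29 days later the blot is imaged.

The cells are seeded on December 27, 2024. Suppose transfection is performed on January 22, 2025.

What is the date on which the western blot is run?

The cells are seeded: Dec 27, 2024.
The cells reach confluence: Dec 27, 2024 + 25 days = Jan 21, 2025.
The cells are harvested: Jan 21, 2025 + 9 days = Jan 30, 2025.
Transfection is performed: Jan 22, 2025.
Protein expression peaks: Jan 22, 2025 + 5 days = Jan 27, 2025.
Both prerequisites met — the cells are harvested (Jan 30, 2025), protein expression peaks (Jan 27, 2025); the later is Jan 30, 2025.
The western blot is run: Jan 30, 2025 + 17 days = Feb 16, 2025.

February 16, 2025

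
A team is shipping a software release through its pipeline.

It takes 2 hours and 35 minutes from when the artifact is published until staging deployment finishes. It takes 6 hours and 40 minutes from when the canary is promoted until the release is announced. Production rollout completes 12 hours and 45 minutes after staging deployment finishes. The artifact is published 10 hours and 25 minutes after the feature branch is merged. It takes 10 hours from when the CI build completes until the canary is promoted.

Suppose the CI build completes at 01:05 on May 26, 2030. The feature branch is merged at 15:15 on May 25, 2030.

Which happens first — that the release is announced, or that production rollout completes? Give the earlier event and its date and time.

Production rollout completes — 17:00 on May 26, 2030

The CI build completes: 01:05 May 26, 2030.
The canary is promoted: 01:05 May 26, 2030 + 10h = 11:05 May 26, 2030.
The release is announced: 11:05 May 26, 2030 + 6h40m = 17:45 May 26, 2030.
The feature branch is merged: 15:15 May 25, 2030.
The artifact is published: 15:15 May 25, 2030 + 10h25m = 01:40 May 26, 2030.
Staging deployment finishes: 01:40 May 26, 2030 + 2h35m = 04:15 May 26, 2030.
Production rollout completes: 04:15 May 26, 2030 + 12h45m = 17:00 May 26, 2030.
Comparing: the release is announced at 17:45 May 26, 2030 vs production rollout completes at 17:00 May 26, 2030. Earlier: production rollout completes.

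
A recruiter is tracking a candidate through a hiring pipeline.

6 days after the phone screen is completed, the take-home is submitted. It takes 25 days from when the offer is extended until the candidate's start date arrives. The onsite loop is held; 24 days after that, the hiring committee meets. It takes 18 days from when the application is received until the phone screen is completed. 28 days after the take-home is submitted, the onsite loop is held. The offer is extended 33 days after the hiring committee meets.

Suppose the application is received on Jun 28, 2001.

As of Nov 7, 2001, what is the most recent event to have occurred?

The application is received: Jun 28, 2001.
The phone screen is completed: Jun 28, 2001 + 18 days = Jul 16, 2001.
The take-home is submitted: Jul 16, 2001 + 6 days = Jul 22, 2001.
The onsite loop is held: Jul 22, 2001 + 28 days = Aug 19, 2001.
The hiring committee meets: Aug 19, 2001 + 24 days = Sep 12, 2001.
The offer is extended: Sep 12, 2001 + 33 days = Oct 15, 2001.
The candidate's start date arrives: Oct 15, 2001 + 25 days = Nov 9, 2001.
Nov 7, 2001 falls between when the offer is extended (Oct 15, 2001) and when the candidate's start date arrives (Nov 9, 2001).

The offer is extended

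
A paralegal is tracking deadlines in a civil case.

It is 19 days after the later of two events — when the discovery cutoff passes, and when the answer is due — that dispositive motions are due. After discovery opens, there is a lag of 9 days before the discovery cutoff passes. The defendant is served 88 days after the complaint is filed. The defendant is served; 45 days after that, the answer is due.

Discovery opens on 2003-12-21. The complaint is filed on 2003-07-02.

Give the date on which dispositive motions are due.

2004-01-18

Discovery opens: Dec 21, 2003.
The discovery cutoff passes: Dec 21, 2003 + 9 days = Dec 30, 2003.
The complaint is filed: Jul 2, 2003.
The defendant is served: Jul 2, 2003 + 88 days = Sep 28, 2003.
The answer is due: Sep 28, 2003 + 45 days = Nov 12, 2003.
Both prerequisites met — the discovery cutoff passes (Dec 30, 2003), the answer is due (Nov 12, 2003); the later is Dec 30, 2003.
Dispositive motions are due: Dec 30, 2003 + 19 days = Jan 18, 2004.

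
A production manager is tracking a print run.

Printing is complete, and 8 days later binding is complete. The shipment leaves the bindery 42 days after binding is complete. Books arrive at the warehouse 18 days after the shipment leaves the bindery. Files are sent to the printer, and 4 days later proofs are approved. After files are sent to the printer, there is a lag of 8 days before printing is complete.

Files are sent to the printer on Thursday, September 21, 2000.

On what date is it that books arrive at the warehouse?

Wednesday, December 6, 2000

Files are sent to the printer: Sep 21, 2000.
Printing is complete: Sep 21, 2000 + 8 days = Sep 29, 2000.
Binding is complete: Sep 29, 2000 + 8 days = Oct 7, 2000.
The shipment leaves the bindery: Oct 7, 2000 + 42 days = Nov 18, 2000.
Books arrive at the warehouse: Nov 18, 2000 + 18 days = Dec 6, 2000.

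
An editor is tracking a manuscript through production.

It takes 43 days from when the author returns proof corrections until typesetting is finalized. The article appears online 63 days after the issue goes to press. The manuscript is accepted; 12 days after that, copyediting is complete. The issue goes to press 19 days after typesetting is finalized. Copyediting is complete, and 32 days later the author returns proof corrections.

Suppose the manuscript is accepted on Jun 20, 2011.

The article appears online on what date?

Dec 6, 2011

The manuscript is accepted: Jun 20, 2011.
Copyediting is complete: Jun 20, 2011 + 12 days = Jul 2, 2011.
The author returns proof corrections: Jul 2, 2011 + 32 days = Aug 3, 2011.
Typesetting is finalized: Aug 3, 2011 + 43 days = Sep 15, 2011.
The issue goes to press: Sep 15, 2011 + 19 days = Oct 4, 2011.
The article appears online: Oct 4, 2011 + 63 days = Dec 6, 2011.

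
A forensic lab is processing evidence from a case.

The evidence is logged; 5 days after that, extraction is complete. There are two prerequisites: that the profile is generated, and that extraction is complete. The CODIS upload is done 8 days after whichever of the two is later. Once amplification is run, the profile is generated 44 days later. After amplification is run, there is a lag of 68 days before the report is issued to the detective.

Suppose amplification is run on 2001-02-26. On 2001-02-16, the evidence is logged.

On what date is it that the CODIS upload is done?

Amplification is run: Feb 26, 2001.
The profile is generated: Feb 26, 2001 + 44 days = Apr 11, 2001.
The evidence is logged: Feb 16, 2001.
Extraction is complete: Feb 16, 2001 + 5 days = Feb 21, 2001.
Both prerequisites met — the profile is generated (Apr 11, 2001), extraction is complete (Feb 21, 2001); the later is Apr 11, 2001.
The CODIS upload is done: Apr 11, 2001 + 8 days = Apr 19, 2001.

2001-04-19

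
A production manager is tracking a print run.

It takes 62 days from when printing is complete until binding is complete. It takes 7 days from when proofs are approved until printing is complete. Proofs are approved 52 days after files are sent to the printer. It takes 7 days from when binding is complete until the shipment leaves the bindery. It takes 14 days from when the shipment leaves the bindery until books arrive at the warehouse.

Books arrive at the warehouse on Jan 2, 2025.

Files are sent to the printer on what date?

Books arrive at the warehouse: Jan 2, 2025.
The shipment leaves the bindery: Jan 2, 2025 − 14 days = Dec 19, 2024.
Binding is complete: Dec 19, 2024 − 7 days = Dec 12, 2024.
Printing is complete: Dec 12, 2024 − 62 days = Oct 11, 2024.
Proofs are approved: Oct 11, 2024 − 7 days = Oct 4, 2024.
Files are sent to the printer: Oct 4, 2024 − 52 days = Aug 13, 2024.

Aug 13, 2024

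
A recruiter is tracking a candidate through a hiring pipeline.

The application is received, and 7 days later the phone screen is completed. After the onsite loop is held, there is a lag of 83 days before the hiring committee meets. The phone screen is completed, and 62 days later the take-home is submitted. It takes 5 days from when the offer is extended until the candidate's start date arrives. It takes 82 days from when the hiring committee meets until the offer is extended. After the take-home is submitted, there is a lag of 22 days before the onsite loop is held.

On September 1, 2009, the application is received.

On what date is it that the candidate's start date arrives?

The application is received: Sep 1, 2009.
The phone screen is completed: Sep 1, 2009 + 7 days = Sep 8, 2009.
The take-home is submitted: Sep 8, 2009 + 62 days = Nov 9, 2009.
The onsite loop is held: Nov 9, 2009 + 22 days = Dec 1, 2009.
The hiring committee meets: Dec 1, 2009 + 83 days = Feb 22, 2010.
The offer is extended: Feb 22, 2010 + 82 days = May 15, 2010.
The candidate's start date arrives: May 15, 2010 + 5 days = May 20, 2010.

May 20, 2010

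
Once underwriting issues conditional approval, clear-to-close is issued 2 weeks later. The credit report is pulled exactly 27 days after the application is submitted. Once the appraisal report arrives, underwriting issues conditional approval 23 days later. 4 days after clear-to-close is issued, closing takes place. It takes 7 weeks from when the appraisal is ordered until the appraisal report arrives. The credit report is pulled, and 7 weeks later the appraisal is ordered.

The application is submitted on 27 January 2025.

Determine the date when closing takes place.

12 July 2025

The application is submitted: Jan 27, 2025.
The credit report is pulled: Jan 27, 2025 + 27 days = Feb 23, 2025.
The appraisal is ordered: Feb 23, 2025 + 7 weeks = Apr 13, 2025.
The appraisal report arrives: Apr 13, 2025 + 7 weeks = Jun 1, 2025.
Underwriting issues conditional approval: Jun 1, 2025 + 23 days = Jun 24, 2025.
Clear-to-close is issued: Jun 24, 2025 + 2 weeks = Jul 8, 2025.
Closing takes place: Jul 8, 2025 + 4 days = Jul 12, 2025.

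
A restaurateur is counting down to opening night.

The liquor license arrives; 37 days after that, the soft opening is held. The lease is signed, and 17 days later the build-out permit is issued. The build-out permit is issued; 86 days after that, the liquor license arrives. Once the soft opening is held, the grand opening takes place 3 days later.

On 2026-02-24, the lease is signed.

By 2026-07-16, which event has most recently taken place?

The lease is signed: Feb 24, 2026.
The build-out permit is issued: Feb 24, 2026 + 17 days = Mar 13, 2026.
The liquor license arrives: Mar 13, 2026 + 86 days = Jun 7, 2026.
The soft opening is held: Jun 7, 2026 + 37 days = Jul 14, 2026.
The grand opening takes place: Jul 14, 2026 + 3 days = Jul 17, 2026.
Jul 16, 2026 falls between when the soft opening is held (Jul 14, 2026) and when the grand opening takes place (Jul 17, 2026).

The soft opening is held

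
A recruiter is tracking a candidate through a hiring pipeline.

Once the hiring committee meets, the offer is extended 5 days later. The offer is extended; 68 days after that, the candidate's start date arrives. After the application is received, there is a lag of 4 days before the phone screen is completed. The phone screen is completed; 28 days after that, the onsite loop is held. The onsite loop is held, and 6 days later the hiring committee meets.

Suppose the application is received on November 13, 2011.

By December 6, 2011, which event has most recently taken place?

The phone screen is completed

The application is received: Nov 13, 2011.
The phone screen is completed: Nov 13, 2011 + 4 days = Nov 17, 2011.
The onsite loop is held: Nov 17, 2011 + 28 days = Dec 15, 2011.
The hiring committee meets: Dec 15, 2011 + 6 days = Dec 21, 2011.
The offer is extended: Dec 21, 2011 + 5 days = Dec 26, 2011.
The candidate's start date arrives: Dec 26, 2011 + 68 days = Mar 3, 2012.
Dec 6, 2011 falls between when the phone screen is completed (Nov 17, 2011) and when the onsite loop is held (Dec 15, 2011).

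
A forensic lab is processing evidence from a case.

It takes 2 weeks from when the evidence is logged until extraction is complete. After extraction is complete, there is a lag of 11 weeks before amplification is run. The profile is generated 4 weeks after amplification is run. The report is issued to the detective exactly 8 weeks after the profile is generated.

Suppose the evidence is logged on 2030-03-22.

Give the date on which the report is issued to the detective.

The evidence is logged: Mar 22, 2030.
Extraction is complete: Mar 22, 2030 + 2 weeks = Apr 5, 2030.
Amplification is run: Apr 5, 2030 + 11 weeks = Jun 21, 2030.
The profile is generated: Jun 21, 2030 + 4 weeks = Jul 19, 2030.
The report is issued to the detective: Jul 19, 2030 + 8 weeks = Sep 13, 2030.

2030-09-13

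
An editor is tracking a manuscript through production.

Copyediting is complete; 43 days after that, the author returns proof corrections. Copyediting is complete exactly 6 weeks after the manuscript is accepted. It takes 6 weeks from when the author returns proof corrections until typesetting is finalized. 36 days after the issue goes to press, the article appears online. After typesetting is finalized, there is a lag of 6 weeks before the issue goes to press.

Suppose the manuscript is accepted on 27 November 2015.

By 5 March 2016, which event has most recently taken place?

The author returns proof corrections

The manuscript is accepted: Nov 27, 2015.
Copyediting is complete: Nov 27, 2015 + 6 weeks = Jan 8, 2016.
The author returns proof corrections: Jan 8, 2016 + 43 days = Feb 20, 2016.
Typesetting is finalized: Feb 20, 2016 + 6 weeks = Apr 2, 2016.
The issue goes to press: Apr 2, 2016 + 6 weeks = May 14, 2016.
The article appears online: May 14, 2016 + 36 days = Jun 19, 2016.
Mar 5, 2016 falls between when the author returns proof corrections (Feb 20, 2016) and when typesetting is finalized (Apr 2, 2016).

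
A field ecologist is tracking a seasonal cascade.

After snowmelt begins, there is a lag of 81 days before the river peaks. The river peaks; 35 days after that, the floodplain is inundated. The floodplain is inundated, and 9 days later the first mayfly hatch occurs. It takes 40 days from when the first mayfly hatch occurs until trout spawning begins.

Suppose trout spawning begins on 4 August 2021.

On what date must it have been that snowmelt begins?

Trout spawning begins: Aug 4, 2021.
The first mayfly hatch occurs: Aug 4, 2021 − 40 days = Jun 25, 2021.
The floodplain is inundated: Jun 25, 2021 − 9 days = Jun 16, 2021.
The river peaks: Jun 16, 2021 − 35 days = May 12, 2021.
Snowmelt begins: May 12, 2021 − 81 days = Feb 20, 2021.

20 February 2021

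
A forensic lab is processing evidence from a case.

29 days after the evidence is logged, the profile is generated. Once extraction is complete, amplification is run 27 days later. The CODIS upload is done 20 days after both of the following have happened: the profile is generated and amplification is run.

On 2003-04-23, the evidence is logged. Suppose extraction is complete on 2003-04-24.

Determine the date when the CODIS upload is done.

2003-06-11

The evidence is logged: Apr 23, 2003.
The profile is generated: Apr 23, 2003 + 29 days = May 22, 2003.
Extraction is complete: Apr 24, 2003.
Amplification is run: Apr 24, 2003 + 27 days = May 21, 2003.
Both prerequisites met — the profile is generated (May 22, 2003), amplification is run (May 21, 2003); the later is May 22, 2003.
The CODIS upload is done: May 22, 2003 + 20 days = Jun 11, 2003.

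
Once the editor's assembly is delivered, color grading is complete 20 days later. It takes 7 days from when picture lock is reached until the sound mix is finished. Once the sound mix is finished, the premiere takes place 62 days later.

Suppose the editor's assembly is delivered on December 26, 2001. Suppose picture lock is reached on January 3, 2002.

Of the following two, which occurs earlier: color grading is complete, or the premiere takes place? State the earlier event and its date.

Color grading is complete — January 15, 2002

The editor's assembly is delivered: Dec 26, 2001.
Color grading is complete: Dec 26, 2001 + 20 days = Jan 15, 2002.
Picture lock is reached: Jan 3, 2002.
The sound mix is finished: Jan 3, 2002 + 7 days = Jan 10, 2002.
The premiere takes place: Jan 10, 2002 + 62 days = Mar 13, 2002.
Comparing: color grading is complete on Jan 15, 2002 vs the premiere takes place on Mar 13, 2002. Earlier: color grading is complete.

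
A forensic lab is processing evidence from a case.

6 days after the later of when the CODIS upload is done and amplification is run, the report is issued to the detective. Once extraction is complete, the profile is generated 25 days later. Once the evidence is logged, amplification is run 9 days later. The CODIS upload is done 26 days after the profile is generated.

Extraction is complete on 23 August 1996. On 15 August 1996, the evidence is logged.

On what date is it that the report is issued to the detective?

19 October 1996

Extraction is complete: Aug 23, 1996.
The profile is generated: Aug 23, 1996 + 25 days = Sep 17, 1996.
The CODIS upload is done: Sep 17, 1996 + 26 days = Oct 13, 1996.
The evidence is logged: Aug 15, 1996.
Amplification is run: Aug 15, 1996 + 9 days = Aug 24, 1996.
Both prerequisites met — the CODIS upload is done (Oct 13, 1996), amplification is run (Aug 24, 1996); the later is Oct 13, 1996.
The report is issued to the detective: Oct 13, 1996 + 6 days = Oct 19, 1996.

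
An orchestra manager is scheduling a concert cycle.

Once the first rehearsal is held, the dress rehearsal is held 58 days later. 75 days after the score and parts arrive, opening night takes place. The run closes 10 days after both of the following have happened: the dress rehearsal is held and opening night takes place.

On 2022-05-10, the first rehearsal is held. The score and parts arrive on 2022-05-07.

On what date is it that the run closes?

The first rehearsal is held: May 10, 2022.
The dress rehearsal is held: May 10, 2022 + 58 days = Jul 7, 2022.
The score and parts arrive: May 7, 2022.
Opening night takes place: May 7, 2022 + 75 days = Jul 21, 2022.
Both prerequisites met — the dress rehearsal is held (Jul 7, 2022), opening night takes place (Jul 21, 2022); the later is Jul 21, 2022.
The run closes: Jul 21, 2022 + 10 days = Jul 31, 2022.

2022-07-31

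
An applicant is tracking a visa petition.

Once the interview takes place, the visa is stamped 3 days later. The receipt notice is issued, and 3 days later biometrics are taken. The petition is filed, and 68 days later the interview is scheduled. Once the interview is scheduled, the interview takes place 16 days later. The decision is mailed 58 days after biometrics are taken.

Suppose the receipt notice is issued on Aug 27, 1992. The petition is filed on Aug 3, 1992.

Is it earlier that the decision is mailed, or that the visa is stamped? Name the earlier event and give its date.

The receipt notice is issued: Aug 27, 1992.
Biometrics are taken: Aug 27, 1992 + 3 days = Aug 30, 1992.
The decision is mailed: Aug 30, 1992 + 58 days = Oct 27, 1992.
The petition is filed: Aug 3, 1992.
The interview is scheduled: Aug 3, 1992 + 68 days = Oct 10, 1992.
The interview takes place: Oct 10, 1992 + 16 days = Oct 26, 1992.
The visa is stamped: Oct 26, 1992 + 3 days = Oct 29, 1992.
Comparing: the decision is mailed on Oct 27, 1992 vs the visa is stamped on Oct 29, 1992. Earlier: the decision is mailed.

The decision is mailed — Oct 27, 1992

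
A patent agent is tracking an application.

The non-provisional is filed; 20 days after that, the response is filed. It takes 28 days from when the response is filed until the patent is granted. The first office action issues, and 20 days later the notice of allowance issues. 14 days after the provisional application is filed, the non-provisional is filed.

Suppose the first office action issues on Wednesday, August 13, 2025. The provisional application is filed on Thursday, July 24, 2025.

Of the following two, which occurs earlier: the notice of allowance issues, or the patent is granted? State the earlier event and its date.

The first office action issues: Aug 13, 2025.
The notice of allowance issues: Aug 13, 2025 + 20 days = Sep 2, 2025.
The provisional application is filed: Jul 24, 2025.
The non-provisional is filed: Jul 24, 2025 + 14 days = Aug 7, 2025.
The response is filed: Aug 7, 2025 + 20 days = Aug 27, 2025.
The patent is granted: Aug 27, 2025 + 28 days = Sep 24, 2025.
Comparing: the notice of allowance issues on Sep 2, 2025 vs the patent is granted on Sep 24, 2025. Earlier: the notice of allowance issues.

The notice of allowance issues — Tuesday, September 2, 2025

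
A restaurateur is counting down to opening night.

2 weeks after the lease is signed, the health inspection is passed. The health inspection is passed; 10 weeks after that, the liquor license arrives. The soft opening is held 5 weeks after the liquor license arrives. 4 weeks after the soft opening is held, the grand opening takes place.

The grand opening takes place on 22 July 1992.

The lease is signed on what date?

26 February 1992

The grand opening takes place: Jul 22, 1992.
The soft opening is held: Jul 22, 1992 − 4 weeks = Jun 24, 1992.
The liquor license arrives: Jun 24, 1992 − 5 weeks = May 20, 1992.
The health inspection is passed: May 20, 1992 − 10 weeks = Mar 11, 1992.
The lease is signed: Mar 11, 1992 − 2 weeks = Feb 26, 1992.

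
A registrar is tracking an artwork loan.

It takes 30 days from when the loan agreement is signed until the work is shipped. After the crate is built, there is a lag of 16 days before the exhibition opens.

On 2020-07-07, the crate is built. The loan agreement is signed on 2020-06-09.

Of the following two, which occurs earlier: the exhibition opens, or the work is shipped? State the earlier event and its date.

The work is shipped — 2020-07-09

The crate is built: Jul 7, 2020.
The exhibition opens: Jul 7, 2020 + 16 days = Jul 23, 2020.
The loan agreement is signed: Jun 9, 2020.
The work is shipped: Jun 9, 2020 + 30 days = Jul 9, 2020.
Comparing: the exhibition opens on Jul 23, 2020 vs the work is shipped on Jul 9, 2020. Earlier: the work is shipped.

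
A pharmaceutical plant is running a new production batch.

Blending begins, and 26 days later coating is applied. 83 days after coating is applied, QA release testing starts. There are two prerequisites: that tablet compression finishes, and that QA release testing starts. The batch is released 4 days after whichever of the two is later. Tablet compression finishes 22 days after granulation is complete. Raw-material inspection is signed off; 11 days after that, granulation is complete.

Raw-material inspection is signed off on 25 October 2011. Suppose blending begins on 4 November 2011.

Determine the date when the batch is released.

25 February 2012

Raw-material inspection is signed off: Oct 25, 2011.
Granulation is complete: Oct 25, 2011 + 11 days = Nov 5, 2011.
Tablet compression finishes: Nov 5, 2011 + 22 days = Nov 27, 2011.
Blending begins: Nov 4, 2011.
Coating is applied: Nov 4, 2011 + 26 days = Nov 30, 2011.
QA release testing starts: Nov 30, 2011 + 83 days = Feb 21, 2012.
Both prerequisites met — tablet compression finishes (Nov 27, 2011), QA release testing starts (Feb 21, 2012); the later is Feb 21, 2012.
The batch is released: Feb 21, 2012 + 4 days = Feb 25, 2012.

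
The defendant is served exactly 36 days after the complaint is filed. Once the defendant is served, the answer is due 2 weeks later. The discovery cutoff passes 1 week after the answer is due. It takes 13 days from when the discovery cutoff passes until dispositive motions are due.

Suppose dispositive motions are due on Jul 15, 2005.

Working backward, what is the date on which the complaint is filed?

May 6, 2005

Dispositive motions are due: Jul 15, 2005.
The discovery cutoff passes: Jul 15, 2005 − 13 days = Jul 2, 2005.
The answer is due: Jul 2, 2005 − 1 week = Jun 25, 2005.
The defendant is served: Jun 25, 2005 − 2 weeks = Jun 11, 2005.
The complaint is filed: Jun 11, 2005 − 36 days = May 6, 2005.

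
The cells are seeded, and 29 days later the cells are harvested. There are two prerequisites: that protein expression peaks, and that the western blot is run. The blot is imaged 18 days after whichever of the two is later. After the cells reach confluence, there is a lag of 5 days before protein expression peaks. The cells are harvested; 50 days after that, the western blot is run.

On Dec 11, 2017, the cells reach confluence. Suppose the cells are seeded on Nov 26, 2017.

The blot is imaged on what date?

The cells reach confluence: Dec 11, 2017.
Protein expression peaks: Dec 11, 2017 + 5 days = Dec 16, 2017.
The cells are seeded: Nov 26, 2017.
The cells are harvested: Nov 26, 2017 + 29 days = Dec 25, 2017.
The western blot is run: Dec 25, 2017 + 50 days = Feb 13, 2018.
Both prerequisites met — protein expression peaks (Dec 16, 2017), the western blot is run (Feb 13, 2018); the later is Feb 13, 2018.
The blot is imaged: Feb 13, 2018 + 18 days = Mar 3, 2018.

Mar 3, 2018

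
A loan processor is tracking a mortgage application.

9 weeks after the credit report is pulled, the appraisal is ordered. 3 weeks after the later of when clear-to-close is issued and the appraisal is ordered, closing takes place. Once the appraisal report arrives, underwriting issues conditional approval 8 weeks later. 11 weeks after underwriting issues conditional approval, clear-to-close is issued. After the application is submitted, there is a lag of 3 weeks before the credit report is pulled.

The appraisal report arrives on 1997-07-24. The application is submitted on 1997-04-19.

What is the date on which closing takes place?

The appraisal report arrives: Jul 24, 1997.
Underwriting issues conditional approval: Jul 24, 1997 + 8 weeks = Sep 18, 1997.
Clear-to-close is issued: Sep 18, 1997 + 11 weeks = Dec 4, 1997.
The application is submitted: Apr 19, 1997.
The credit report is pulled: Apr 19, 1997 + 3 weeks = May 10, 1997.
The appraisal is ordered: May 10, 1997 + 9 weeks = Jul 12, 1997.
Both prerequisites met — clear-to-close is issued (Dec 4, 1997), the appraisal is ordered (Jul 12, 1997); the later is Dec 4, 1997.
Closing takes place: Dec 4, 1997 + 3 weeks = Dec 25, 1997.

1997-12-25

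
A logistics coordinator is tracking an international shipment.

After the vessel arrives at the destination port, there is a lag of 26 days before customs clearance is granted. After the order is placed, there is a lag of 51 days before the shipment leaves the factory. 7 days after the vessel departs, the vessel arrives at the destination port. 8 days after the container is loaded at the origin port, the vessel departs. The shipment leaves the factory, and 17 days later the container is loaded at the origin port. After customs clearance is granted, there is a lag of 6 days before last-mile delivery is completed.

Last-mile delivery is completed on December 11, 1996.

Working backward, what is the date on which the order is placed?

August 18, 1996

Last-mile delivery is completed: Dec 11, 1996.
Customs clearance is granted: Dec 11, 1996 − 6 days = Dec 5, 1996.
The vessel arrives at the destination port: Dec 5, 1996 − 26 days = Nov 9, 1996.
The vessel departs: Nov 9, 1996 − 7 days = Nov 2, 1996.
The container is loaded at the origin port: Nov 2, 1996 − 8 days = Oct 25, 1996.
The shipment leaves the factory: Oct 25, 1996 − 17 days = Oct 8, 1996.
The order is placed: Oct 8, 1996 − 51 days = Aug 18, 1996.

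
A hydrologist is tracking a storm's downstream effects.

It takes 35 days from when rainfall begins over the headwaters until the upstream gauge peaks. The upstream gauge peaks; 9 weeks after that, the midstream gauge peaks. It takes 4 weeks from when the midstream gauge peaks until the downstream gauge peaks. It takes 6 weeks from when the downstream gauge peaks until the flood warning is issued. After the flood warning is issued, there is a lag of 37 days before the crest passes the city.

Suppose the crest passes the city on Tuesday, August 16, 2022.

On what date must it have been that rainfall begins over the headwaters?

Sunday, January 23, 2022

The crest passes the city: Aug 16, 2022.
The flood warning is issued: Aug 16, 2022 − 37 days = Jul 10, 2022.
The downstream gauge peaks: Jul 10, 2022 − 6 weeks = May 29, 2022.
The midstream gauge peaks: May 29, 2022 − 4 weeks = May 1, 2022.
The upstream gauge peaks: May 1, 2022 − 9 weeks = Feb 27, 2022.
Rainfall begins over the headwaters: Feb 27, 2022 − 35 days = Jan 23, 2022.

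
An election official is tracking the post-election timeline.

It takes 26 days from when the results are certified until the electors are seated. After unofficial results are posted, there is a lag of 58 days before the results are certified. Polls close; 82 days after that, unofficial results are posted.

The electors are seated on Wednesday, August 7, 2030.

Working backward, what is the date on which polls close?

The electors are seated: Aug 7, 2030.
The results are certified: Aug 7, 2030 − 26 days = Jul 12, 2030.
Unofficial results are posted: Jul 12, 2030 − 58 days = May 15, 2030.
Polls close: May 15, 2030 − 82 days = Feb 22, 2030.

Friday, February 22, 2030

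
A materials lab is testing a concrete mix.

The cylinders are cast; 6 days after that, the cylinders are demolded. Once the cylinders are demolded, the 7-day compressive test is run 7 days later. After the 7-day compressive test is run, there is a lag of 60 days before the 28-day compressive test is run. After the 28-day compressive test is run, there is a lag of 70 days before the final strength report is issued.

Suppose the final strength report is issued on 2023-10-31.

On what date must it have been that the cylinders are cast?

The final strength report is issued: Oct 31, 2023.
The 28-day compressive test is run: Oct 31, 2023 − 70 days = Aug 22, 2023.
The 7-day compressive test is run: Aug 22, 2023 − 60 days = Jun 23, 2023.
The cylinders are demolded: Jun 23, 2023 − 7 days = Jun 16, 2023.
The cylinders are cast: Jun 16, 2023 − 6 days = Jun 10, 2023.

2023-06-10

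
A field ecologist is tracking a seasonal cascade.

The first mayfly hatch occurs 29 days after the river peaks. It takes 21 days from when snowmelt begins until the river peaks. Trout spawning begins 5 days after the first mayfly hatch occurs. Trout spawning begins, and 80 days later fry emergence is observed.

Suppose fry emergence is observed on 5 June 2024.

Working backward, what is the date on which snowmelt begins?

Fry emergence is observed: Jun 5, 2024.
Trout spawning begins: Jun 5, 2024 − 80 days = Mar 17, 2024.
The first mayfly hatch occurs: Mar 17, 2024 − 5 days = Mar 12, 2024.
The river peaks: Mar 12, 2024 − 29 days = Feb 12, 2024.
Snowmelt begins: Feb 12, 2024 − 21 days = Jan 22, 2024.

22 January 2024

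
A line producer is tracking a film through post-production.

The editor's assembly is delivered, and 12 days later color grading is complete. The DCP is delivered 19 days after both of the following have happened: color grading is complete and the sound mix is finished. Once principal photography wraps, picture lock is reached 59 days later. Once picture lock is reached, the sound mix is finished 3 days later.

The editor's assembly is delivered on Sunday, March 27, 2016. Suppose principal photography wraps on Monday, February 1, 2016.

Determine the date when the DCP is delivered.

Wednesday, April 27, 2016

The editor's assembly is delivered: Mar 27, 2016.
Color grading is complete: Mar 27, 2016 + 12 days = Apr 8, 2016.
Principal photography wraps: Feb 1, 2016.
Picture lock is reached: Feb 1, 2016 + 59 days = Mar 31, 2016.
The sound mix is finished: Mar 31, 2016 + 3 days = Apr 3, 2016.
Both prerequisites met — color grading is complete (Apr 8, 2016), the sound mix is finished (Apr 3, 2016); the later is Apr 8, 2016.
The DCP is delivered: Apr 8, 2016 + 19 days = Apr 27, 2016.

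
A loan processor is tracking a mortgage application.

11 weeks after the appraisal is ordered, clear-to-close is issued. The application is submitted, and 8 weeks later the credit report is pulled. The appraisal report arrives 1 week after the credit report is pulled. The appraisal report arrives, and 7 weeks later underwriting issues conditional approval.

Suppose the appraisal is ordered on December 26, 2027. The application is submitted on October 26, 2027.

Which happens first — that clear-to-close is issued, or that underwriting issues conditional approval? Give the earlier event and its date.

Underwriting issues conditional approval — February 15, 2028

The appraisal is ordered: Dec 26, 2027.
Clear-to-close is issued: Dec 26, 2027 + 11 weeks = Mar 12, 2028.
The application is submitted: Oct 26, 2027.
The credit report is pulled: Oct 26, 2027 + 8 weeks = Dec 21, 2027.
The appraisal report arrives: Dec 21, 2027 + 1 week = Dec 28, 2027.
Underwriting issues conditional approval: Dec 28, 2027 + 7 weeks = Feb 15, 2028.
Comparing: clear-to-close is issued on Mar 12, 2028 vs underwriting issues conditional approval on Feb 15, 2028. Earlier: underwriting issues conditional approval.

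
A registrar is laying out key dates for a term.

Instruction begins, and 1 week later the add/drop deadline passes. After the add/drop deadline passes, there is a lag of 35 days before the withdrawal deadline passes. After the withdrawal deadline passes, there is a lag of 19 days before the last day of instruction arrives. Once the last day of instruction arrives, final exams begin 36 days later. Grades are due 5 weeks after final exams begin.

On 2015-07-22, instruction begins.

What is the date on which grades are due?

2015-12-01

Instruction begins: Jul 22, 2015.
The add/drop deadline passes: Jul 22, 2015 + 1 week = Jul 29, 2015.
The withdrawal deadline passes: Jul 29, 2015 + 35 days = Sep 2, 2015.
The last day of instruction arrives: Sep 2, 2015 + 19 days = Sep 21, 2015.
Final exams begin: Sep 21, 2015 + 36 days = Oct 27, 2015.
Grades are due: Oct 27, 2015 + 5 weeks = Dec 1, 2015.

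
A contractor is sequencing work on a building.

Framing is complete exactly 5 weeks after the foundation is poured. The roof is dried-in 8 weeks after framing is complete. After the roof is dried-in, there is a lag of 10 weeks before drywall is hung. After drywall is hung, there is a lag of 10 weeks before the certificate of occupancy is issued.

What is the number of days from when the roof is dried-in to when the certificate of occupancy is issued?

Causal path: the roof is dried-in → drywall is hung → the certificate of occupancy is issued.
Total delay along the path: 10 + 10 weeks = 20 weeks = 140 days.

140 days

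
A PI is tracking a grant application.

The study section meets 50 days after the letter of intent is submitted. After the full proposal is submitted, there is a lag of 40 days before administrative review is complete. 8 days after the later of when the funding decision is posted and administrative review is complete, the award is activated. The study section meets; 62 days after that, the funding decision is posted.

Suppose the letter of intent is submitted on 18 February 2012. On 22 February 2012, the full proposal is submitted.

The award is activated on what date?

17 June 2012

The letter of intent is submitted: Feb 18, 2012.
The study section meets: Feb 18, 2012 + 50 days = Apr 8, 2012.
The funding decision is posted: Apr 8, 2012 + 62 days = Jun 9, 2012.
The full proposal is submitted: Feb 22, 2012.
Administrative review is complete: Feb 22, 2012 + 40 days = Apr 2, 2012.
Both prerequisites met — the funding decision is posted (Jun 9, 2012), administrative review is complete (Apr 2, 2012); the later is Jun 9, 2012.
The award is activated: Jun 9, 2012 + 8 days = Jun 17, 2012.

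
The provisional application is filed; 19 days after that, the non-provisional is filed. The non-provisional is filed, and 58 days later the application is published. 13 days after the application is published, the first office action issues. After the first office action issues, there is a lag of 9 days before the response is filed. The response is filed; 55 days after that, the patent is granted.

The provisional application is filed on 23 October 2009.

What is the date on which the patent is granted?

The provisional application is filed: Oct 23, 2009.
The non-provisional is filed: Oct 23, 2009 + 19 days = Nov 11, 2009.
The application is published: Nov 11, 2009 + 58 days = Jan 8, 2010.
The first office action issues: Jan 8, 2010 + 13 days = Jan 21, 2010.
The response is filed: Jan 21, 2010 + 9 days = Jan 30, 2010.
The patent is granted: Jan 30, 2010 + 55 days = Mar 26, 2010.

26 March 2010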